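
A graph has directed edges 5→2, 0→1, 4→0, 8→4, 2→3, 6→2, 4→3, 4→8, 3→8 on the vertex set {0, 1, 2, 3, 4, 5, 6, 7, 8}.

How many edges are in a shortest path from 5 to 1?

6

Distance 0: 5.
Distance 1: 2.
Distance 2: 3.
Distance 3: 8.
Distance 4: 4.
Distance 5: 0.
Distance 6: 1 — contains 1.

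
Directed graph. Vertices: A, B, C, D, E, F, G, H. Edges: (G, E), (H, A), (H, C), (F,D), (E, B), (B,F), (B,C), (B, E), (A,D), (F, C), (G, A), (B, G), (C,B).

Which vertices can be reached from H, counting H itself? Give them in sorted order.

Start at H.
Its neighbours: A, C.
Then their neighbours: B, D.
Then next layer: E, F, G.
Every vertex is now reached.

A, B, C, D, E, F, G, H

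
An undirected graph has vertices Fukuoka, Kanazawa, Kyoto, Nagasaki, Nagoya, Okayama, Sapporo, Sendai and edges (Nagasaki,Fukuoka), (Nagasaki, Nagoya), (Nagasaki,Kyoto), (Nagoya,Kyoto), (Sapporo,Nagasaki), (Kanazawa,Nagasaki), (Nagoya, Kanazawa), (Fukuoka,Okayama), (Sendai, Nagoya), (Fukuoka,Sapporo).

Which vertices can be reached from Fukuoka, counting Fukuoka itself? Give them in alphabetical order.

Fukuoka, Kanazawa, Kyoto, Nagasaki, Nagoya, Okayama, Sapporo, Sendai

Start at Fukuoka.
Its neighbours: Nagasaki, Okayama, Sapporo.
Then their neighbours: Kanazawa, Kyoto, Nagoya.
Then next layer: Sendai.
Every vertex is now reached.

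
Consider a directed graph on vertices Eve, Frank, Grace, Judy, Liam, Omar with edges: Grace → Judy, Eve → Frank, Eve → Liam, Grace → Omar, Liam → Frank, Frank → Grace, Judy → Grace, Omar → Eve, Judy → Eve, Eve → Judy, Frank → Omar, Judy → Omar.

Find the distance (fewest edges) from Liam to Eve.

Distance 0: Liam.
Distance 1: Frank.
Distance 2: Grace, Omar.
Distance 3: Eve, Judy — contains Eve.

3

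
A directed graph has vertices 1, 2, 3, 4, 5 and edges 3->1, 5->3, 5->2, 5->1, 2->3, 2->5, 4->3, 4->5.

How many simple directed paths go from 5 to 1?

3

5→1
5→2→3→1
5→3→1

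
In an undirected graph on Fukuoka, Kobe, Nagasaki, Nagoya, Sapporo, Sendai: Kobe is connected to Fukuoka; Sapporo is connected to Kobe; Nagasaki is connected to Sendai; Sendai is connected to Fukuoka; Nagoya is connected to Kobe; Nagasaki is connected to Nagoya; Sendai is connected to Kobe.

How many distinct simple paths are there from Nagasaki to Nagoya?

Nagasaki–Nagoya
Nagasaki–Sendai–Fukuoka–Kobe–Nagoya
Nagasaki–Sendai–Kobe–Nagoya

3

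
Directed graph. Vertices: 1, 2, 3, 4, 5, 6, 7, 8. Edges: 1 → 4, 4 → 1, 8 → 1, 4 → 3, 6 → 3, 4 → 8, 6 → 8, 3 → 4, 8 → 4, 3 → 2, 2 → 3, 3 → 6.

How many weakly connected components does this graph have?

From 1: component {1, 2, 3, 4, 6, 8}.
From 5: component {5}.
From 7: component {7}.
That's 3 components.

3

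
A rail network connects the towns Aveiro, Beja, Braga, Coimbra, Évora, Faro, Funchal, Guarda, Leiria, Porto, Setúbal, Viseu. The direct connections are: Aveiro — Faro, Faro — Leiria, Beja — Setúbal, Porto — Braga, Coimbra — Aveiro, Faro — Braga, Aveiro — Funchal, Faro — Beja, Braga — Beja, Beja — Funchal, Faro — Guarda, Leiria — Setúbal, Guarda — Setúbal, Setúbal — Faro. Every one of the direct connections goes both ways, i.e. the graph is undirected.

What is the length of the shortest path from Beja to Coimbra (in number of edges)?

3

Distance 0: Beja.
Distance 1: Braga, Faro, Funchal, Setúbal.
Distance 2: Aveiro, Guarda, Leiria, Porto.
Distance 3: Coimbra — contains Coimbra.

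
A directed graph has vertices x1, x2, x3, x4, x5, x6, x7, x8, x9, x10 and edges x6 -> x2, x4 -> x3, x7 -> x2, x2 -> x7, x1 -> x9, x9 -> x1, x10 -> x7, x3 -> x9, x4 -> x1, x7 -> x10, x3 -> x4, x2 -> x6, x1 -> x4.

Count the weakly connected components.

From x1: component {x1, x3, x4, x9}.
From x2: component {x2, x6, x7, x10}.
From x5: component {x5}.
From x8: component {x8}.
That's 4 components.

4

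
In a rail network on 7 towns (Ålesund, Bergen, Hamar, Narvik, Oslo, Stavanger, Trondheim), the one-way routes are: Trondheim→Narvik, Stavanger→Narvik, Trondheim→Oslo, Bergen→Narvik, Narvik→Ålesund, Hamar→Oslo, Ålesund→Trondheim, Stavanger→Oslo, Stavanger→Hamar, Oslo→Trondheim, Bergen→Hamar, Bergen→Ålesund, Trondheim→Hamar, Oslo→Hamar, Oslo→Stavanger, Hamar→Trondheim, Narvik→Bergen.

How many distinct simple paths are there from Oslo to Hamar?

7

Oslo→Hamar
Oslo→Stavanger→Hamar
Oslo→Stavanger→Narvik→Ålesund→Trondheim→Hamar
Oslo→Stavanger→Narvik→Bergen→Ålesund→Trondheim→Hamar
Oslo→Stavanger→Narvik→Bergen→Hamar
Oslo→Trondheim→Hamar
Oslo→Trondheim→Narvik→Bergen→Hamar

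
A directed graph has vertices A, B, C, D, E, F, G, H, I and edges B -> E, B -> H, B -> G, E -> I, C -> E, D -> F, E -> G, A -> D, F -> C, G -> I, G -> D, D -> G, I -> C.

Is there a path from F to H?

Explore from F.
Distance 1: reach C.
Distance 2: reach E.
Distance 3: reach G, I.
Distance 4: reach D.
The search from F is exhausted; no directed path reaches H.

No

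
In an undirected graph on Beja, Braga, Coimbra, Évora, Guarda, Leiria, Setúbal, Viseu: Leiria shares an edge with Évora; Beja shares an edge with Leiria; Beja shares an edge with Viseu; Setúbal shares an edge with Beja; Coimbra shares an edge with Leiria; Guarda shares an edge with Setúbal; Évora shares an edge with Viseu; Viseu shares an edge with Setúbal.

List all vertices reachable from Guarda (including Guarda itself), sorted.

Beja, Coimbra, Évora, Guarda, Leiria, Setúbal, Viseu

Start at Guarda.
Its neighbours: Setúbal.
Then their neighbours: Beja, Viseu.
Then next layer: Évora, Leiria.
Then next layer: Coimbra.
Nothing further is reachable.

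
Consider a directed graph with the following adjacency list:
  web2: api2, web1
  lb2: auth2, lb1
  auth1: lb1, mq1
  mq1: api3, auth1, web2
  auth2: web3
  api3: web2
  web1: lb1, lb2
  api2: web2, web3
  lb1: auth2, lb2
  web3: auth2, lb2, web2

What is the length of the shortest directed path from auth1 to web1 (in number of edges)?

Distance 0: auth1.
Distance 1: lb1, mq1.
Distance 2: api3, auth2, lb2, web2.
Distance 3: api2, web1, web3 — contains web1.

3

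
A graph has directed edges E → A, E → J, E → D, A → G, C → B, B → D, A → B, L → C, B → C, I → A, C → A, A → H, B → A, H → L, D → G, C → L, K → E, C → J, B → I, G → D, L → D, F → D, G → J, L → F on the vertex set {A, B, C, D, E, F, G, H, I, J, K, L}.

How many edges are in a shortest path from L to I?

3

Distance 0: L.
Distance 1: C, D, F.
Distance 2: A, B, G, J.
Distance 3: H, I — contains I.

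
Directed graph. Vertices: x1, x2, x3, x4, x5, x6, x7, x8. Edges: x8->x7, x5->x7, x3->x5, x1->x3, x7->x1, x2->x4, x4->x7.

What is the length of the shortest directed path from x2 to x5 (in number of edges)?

Distance 0: x2.
Distance 1: x4.
Distance 2: x7.
Distance 3: x1.
Distance 4: x3.
Distance 5: x5 — contains x5.

5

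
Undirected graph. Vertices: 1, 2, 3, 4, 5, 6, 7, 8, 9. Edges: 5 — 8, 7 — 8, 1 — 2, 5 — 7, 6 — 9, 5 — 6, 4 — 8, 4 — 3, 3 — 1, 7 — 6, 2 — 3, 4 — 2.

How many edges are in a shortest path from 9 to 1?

6

Distance 0: 9.
Distance 1: 6.
Distance 2: 5, 7.
Distance 3: 8.
Distance 4: 4.
Distance 5: 2, 3.
Distance 6: 1 — contains 1.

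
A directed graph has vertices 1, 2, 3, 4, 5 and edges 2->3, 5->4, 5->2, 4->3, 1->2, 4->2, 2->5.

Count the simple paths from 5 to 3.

3

5→2→3
5→4→2→3
5→4→3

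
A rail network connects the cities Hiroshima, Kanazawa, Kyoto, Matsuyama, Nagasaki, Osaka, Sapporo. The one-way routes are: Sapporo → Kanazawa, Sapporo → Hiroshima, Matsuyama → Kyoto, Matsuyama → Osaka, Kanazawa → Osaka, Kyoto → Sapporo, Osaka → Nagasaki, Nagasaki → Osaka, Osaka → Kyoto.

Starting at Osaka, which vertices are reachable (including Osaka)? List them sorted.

Hiroshima, Kanazawa, Kyoto, Nagasaki, Osaka, Sapporo

Start at Osaka.
Its neighbours: Kyoto, Nagasaki.
Then their neighbours: Sapporo.
Then next layer: Hiroshima, Kanazawa.
Nothing further is reachable.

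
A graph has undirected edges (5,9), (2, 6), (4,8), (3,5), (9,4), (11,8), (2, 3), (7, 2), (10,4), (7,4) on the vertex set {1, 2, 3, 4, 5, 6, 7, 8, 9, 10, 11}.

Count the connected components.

2

From 1: component {1}.
From 2: component {2, 3, 4, 5, 6, 7, 8, 9, 10, 11}.
That's 2 components.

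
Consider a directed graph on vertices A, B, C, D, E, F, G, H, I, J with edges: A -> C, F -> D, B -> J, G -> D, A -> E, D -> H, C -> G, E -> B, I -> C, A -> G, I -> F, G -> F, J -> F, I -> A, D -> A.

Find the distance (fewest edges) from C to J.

Distance 0: C.
Distance 1: G.
Distance 2: D, F.
Distance 3: A, H.
Distance 4: E.
Distance 5: B.
Distance 6: J — contains J.

6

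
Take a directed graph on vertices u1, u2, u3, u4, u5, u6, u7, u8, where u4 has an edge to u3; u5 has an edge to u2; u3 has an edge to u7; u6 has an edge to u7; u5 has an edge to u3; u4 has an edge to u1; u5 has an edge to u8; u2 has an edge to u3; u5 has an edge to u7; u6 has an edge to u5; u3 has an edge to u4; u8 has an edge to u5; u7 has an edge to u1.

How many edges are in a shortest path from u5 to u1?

Distance 0: u5.
Distance 1: u2, u3, u7, u8.
Distance 2: u1, u4 — contains u1.

2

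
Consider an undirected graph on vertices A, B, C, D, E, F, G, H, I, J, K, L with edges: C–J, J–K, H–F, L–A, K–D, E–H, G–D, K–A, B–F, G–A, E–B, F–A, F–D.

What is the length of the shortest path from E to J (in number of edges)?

Distance 0: E.
Distance 1: B, H.
Distance 2: F.
Distance 3: A, D.
Distance 4: G, K, L.
Distance 5: J — contains J.

5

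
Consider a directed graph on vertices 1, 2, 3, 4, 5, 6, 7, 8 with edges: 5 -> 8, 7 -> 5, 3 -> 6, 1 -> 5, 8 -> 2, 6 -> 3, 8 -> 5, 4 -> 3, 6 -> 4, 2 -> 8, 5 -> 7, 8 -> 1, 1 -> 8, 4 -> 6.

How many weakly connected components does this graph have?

From 1: component {1, 2, 5, 7, 8}.
From 3: component {3, 4, 6}.
That's 2 components.

2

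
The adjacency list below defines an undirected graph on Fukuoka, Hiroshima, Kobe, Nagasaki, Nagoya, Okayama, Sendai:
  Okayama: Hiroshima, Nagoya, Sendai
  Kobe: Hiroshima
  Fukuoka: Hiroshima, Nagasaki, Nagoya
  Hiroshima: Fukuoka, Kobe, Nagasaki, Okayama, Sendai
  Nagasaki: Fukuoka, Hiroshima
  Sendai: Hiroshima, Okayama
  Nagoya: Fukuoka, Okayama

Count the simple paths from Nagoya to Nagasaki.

Nagoya–Fukuoka–Hiroshima–Nagasaki
Nagoya–Fukuoka–Nagasaki
Nagoya–Okayama–Hiroshima–Fukuoka–Nagasaki
Nagoya–Okayama–Hiroshima–Nagasaki
Nagoya–Okayama–Sendai–Hiroshima–Fukuoka–Nagasaki
Nagoya–Okayama–Sendai–Hiroshima–Nagasaki

6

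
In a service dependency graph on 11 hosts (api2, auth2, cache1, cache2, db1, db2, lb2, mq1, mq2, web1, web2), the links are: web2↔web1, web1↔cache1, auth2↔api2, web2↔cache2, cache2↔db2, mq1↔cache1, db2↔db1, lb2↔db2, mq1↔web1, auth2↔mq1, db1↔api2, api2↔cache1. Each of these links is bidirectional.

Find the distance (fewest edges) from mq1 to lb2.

5

Distance 0: mq1.
Distance 1: auth2, cache1, web1.
Distance 2: api2, web2.
Distance 3: cache2, db1.
Distance 4: db2.
Distance 5: lb2 — contains lb2.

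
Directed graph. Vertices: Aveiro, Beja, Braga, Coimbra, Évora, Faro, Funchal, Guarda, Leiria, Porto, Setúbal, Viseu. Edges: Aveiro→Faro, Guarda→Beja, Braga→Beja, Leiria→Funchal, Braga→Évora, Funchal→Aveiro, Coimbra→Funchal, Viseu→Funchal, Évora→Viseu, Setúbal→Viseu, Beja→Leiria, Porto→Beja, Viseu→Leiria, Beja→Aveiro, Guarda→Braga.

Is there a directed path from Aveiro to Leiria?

Explore from Aveiro.
Distance 1: reach Faro.
The search from Aveiro is exhausted; no directed path reaches Leiria.

No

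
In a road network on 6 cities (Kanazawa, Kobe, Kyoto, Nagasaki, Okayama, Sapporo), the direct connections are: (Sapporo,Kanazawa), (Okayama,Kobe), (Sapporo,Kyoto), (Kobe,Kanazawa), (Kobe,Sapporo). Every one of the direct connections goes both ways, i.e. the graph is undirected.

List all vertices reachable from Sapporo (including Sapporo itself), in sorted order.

Start at Sapporo.
Its neighbours: Kanazawa, Kobe, Kyoto.
Then their neighbours: Okayama.
Nothing further is reachable.

Kanazawa, Kobe, Kyoto, Okayama, Sapporo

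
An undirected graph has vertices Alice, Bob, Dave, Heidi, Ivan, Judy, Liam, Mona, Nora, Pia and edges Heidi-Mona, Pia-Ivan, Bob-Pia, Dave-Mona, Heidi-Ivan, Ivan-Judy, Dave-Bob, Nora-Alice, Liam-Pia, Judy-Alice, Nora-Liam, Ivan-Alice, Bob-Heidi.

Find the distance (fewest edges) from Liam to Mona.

Distance 0: Liam.
Distance 1: Nora, Pia.
Distance 2: Alice, Bob, Ivan.
Distance 3: Dave, Heidi, Judy.
Distance 4: Mona — contains Mona.

4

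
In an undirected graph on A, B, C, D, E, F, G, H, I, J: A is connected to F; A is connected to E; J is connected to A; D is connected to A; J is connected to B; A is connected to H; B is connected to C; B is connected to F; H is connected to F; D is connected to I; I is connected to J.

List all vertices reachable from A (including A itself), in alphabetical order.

Start at A.
Its neighbours: D, E, F, H, J.
Then their neighbours: B, I.
Then next layer: C.
Nothing further is reachable.

A, B, C, D, E, F, H, I, J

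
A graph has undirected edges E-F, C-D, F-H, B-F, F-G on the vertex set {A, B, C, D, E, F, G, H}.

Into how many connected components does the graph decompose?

From A: component {A}.
From B: component {B, E, F, G, H}.
From C: component {C, D}.
That's 3 components.

3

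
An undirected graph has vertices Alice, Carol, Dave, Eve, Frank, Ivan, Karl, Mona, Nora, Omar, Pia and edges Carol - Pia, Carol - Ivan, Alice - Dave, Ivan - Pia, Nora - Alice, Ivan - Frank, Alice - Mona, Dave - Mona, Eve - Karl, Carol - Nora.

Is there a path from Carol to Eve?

No

Explore from Carol.
Distance 1: reach Ivan, Nora, Pia.
Distance 2: reach Alice, Frank.
Distance 3: reach Dave, Mona.
The search is exhausted without reaching Eve; it lies in a different component.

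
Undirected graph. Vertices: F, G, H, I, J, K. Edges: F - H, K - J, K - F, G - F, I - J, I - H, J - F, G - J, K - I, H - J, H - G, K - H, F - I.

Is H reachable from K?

Yes

Explore from K.
Distance 1: reach F, H, I, J.
Found H.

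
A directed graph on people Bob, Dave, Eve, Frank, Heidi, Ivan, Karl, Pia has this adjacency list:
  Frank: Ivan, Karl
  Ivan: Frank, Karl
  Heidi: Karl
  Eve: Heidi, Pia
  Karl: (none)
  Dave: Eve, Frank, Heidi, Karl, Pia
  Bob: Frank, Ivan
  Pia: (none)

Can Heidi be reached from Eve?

Yes

Explore from Eve.
Distance 1: reach Heidi, Pia.
Found Heidi.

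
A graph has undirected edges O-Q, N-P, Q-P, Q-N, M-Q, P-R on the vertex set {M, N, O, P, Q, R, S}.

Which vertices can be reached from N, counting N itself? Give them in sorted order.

Start at N.
Its neighbours: P, Q.
Then their neighbours: M, O, R.
Nothing further is reachable.

M, N, O, P, Q, R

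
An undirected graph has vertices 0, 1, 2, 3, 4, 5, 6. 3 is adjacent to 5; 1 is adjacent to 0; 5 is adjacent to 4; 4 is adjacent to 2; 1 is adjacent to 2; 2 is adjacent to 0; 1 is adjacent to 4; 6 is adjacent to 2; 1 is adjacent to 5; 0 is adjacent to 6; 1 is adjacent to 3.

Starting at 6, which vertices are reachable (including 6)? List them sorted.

0, 1, 2, 3, 4, 5, 6

Start at 6.
Its neighbours: 0, 2.
Then their neighbours: 1, 4.
Then next layer: 3, 5.
Every vertex is now reached.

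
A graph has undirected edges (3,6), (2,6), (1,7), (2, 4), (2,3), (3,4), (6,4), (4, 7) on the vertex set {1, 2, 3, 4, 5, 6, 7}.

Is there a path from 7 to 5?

Explore from 7.
Distance 1: reach 1, 4.
Distance 2: reach 2, 3, 6.
The search is exhausted without reaching 5; it lies in a different component.

No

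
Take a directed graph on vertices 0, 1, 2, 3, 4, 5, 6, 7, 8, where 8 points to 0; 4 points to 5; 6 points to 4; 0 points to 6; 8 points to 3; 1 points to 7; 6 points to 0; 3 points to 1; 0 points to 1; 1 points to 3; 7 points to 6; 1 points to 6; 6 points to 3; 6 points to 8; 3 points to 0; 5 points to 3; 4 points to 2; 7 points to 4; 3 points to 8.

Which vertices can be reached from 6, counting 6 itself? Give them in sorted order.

Start at 6.
Its neighbours: 0, 3, 4, 8.
Then their neighbours: 1, 2, 5.
Then next layer: 7.
Every vertex is now reached.

0, 1, 2, 3, 4, 5, 6, 7, 8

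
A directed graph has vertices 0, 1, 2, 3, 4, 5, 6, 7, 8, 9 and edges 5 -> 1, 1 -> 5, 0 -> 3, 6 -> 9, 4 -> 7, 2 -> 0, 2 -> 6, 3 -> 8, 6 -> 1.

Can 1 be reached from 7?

7 has no outgoing edges, so nothing is reachable from it.

No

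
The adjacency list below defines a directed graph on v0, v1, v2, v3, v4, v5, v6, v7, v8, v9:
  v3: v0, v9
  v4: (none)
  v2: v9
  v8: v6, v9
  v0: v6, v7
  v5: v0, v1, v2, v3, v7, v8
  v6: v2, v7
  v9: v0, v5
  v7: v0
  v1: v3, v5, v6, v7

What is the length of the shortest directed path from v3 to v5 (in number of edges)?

2

Distance 0: v3.
Distance 1: v0, v9.
Distance 2: v5, v6, v7 — contains v5.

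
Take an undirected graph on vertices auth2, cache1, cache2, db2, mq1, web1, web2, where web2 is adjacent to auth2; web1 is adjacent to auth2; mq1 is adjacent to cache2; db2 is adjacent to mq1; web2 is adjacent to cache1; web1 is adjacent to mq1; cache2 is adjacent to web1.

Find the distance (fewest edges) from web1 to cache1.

Distance 0: web1.
Distance 1: auth2, cache2, mq1.
Distance 2: db2, web2.
Distance 3: cache1 — contains cache1.

3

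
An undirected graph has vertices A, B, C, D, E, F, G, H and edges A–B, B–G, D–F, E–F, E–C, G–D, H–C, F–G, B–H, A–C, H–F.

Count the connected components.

From A: component {A, B, C, D, E, F, G, H}.
That's 1 component.

1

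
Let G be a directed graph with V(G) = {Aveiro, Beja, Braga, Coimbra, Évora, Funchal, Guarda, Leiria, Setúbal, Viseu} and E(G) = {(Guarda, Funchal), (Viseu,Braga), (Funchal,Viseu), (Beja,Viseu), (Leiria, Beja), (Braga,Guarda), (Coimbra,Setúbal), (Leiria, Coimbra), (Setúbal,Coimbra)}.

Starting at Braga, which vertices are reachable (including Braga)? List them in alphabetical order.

Start at Braga.
Its neighbours: Guarda.
Then their neighbours: Funchal.
Then next layer: Viseu.
Nothing further is reachable.

Braga, Funchal, Guarda, Viseu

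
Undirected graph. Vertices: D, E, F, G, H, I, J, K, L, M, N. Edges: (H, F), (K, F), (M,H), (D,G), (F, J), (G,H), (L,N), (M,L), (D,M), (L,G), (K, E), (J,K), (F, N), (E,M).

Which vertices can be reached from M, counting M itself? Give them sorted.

D, E, F, G, H, J, K, L, M, N

Start at M.
Its neighbours: D, E, H, L.
Then their neighbours: F, G, K, N.
Then next layer: J.
Nothing further is reachable.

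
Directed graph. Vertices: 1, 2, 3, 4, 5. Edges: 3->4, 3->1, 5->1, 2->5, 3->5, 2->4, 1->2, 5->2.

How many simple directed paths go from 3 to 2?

3

3→1→2
3→5→1→2
3→5→2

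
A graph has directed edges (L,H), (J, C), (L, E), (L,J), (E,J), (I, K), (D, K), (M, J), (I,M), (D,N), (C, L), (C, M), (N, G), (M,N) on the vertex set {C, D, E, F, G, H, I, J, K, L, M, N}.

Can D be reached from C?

Explore from C.
Distance 1: reach L, M.
Distance 2: reach E, H, J, N.
Distance 3: reach G.
The search from C is exhausted; no directed path reaches D.

No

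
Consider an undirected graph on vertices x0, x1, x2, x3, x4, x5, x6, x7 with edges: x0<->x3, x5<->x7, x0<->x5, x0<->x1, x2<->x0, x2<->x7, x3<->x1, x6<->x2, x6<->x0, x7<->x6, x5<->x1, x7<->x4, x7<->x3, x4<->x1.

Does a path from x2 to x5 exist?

Yes

Explore from x2.
Distance 1: reach x0, x6, x7.
Distance 2: reach x1, x3, x4, x5.
Found x5.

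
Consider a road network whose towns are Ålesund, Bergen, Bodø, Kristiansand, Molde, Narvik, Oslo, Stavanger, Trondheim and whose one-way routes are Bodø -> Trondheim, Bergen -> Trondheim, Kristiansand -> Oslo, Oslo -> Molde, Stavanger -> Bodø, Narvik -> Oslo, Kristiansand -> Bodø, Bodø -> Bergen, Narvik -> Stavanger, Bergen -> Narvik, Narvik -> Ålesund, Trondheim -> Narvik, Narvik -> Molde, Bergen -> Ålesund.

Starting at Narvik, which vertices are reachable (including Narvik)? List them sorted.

Ålesund, Bergen, Bodø, Molde, Narvik, Oslo, Stavanger, Trondheim

Start at Narvik.
Its neighbours: Ålesund, Molde, Oslo, Stavanger.
Then their neighbours: Bodø.
Then next layer: Bergen, Trondheim.
Nothing further is reachable.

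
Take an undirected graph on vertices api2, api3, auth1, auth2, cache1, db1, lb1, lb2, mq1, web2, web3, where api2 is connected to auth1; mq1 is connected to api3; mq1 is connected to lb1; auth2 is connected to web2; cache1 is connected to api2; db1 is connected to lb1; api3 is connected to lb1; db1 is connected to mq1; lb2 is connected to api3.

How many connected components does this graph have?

4

From api2: component {api2, auth1, cache1}.
From api3: component {api3, db1, lb1, lb2, mq1}.
From auth2: component {auth2, web2}.
From web3: component {web3}.
That's 4 components.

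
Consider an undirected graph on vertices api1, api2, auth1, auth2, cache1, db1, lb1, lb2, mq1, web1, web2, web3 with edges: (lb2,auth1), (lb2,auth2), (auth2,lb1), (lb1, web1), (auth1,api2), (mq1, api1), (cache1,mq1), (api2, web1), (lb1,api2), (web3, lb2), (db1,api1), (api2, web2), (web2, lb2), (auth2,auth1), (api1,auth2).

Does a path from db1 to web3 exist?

Yes

Explore from db1.
Distance 1: reach api1.
Distance 2: reach auth2, mq1.
Distance 3: reach auth1, cache1, lb1, lb2.
Distance 4: reach api2, web1, web2, web3.
Found web3.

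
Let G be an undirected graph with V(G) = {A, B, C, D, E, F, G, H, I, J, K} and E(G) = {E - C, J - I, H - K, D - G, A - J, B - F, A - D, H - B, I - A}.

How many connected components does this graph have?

From A: component {A, D, G, I, J}.
From B: component {B, F, H, K}.
From C: component {C, E}.
That's 3 components.

3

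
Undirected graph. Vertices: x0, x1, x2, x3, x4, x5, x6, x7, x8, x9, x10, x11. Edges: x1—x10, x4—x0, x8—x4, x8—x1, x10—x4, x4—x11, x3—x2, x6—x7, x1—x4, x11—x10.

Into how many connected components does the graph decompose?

5

From x0: component {x0, x1, x4, x8, x10, x11}.
From x2: component {x2, x3}.
From x5: component {x5}.
From x6: component {x6, x7}.
From x9: component {x9}.
That's 5 components.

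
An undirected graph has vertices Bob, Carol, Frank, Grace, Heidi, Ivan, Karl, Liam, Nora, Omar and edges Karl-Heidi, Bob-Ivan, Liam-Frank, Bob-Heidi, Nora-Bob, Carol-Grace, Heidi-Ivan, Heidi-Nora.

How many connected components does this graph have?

4

From Bob: component {Bob, Heidi, Ivan, Karl, Nora}.
From Carol: component {Carol, Grace}.
From Frank: component {Frank, Liam}.
From Omar: component {Omar}.
That's 4 components.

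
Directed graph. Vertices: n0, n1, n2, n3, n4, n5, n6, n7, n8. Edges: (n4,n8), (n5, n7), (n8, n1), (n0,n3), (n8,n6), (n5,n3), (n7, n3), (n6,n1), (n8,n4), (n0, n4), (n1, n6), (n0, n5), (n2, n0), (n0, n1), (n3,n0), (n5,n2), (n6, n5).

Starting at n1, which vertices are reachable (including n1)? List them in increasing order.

n0, n1, n2, n3, n4, n5, n6, n7, n8

Start at n1.
Its neighbours: n6.
Then their neighbours: n5.
Then next layer: n2, n3, n7.
Then next layer: n0.
Then next layer: n4.
Then next layer: n8.
Every vertex is now reached.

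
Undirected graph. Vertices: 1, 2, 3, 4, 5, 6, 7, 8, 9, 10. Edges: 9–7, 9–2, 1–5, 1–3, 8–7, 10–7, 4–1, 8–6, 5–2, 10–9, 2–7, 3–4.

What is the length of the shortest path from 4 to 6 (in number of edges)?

6

Distance 0: 4.
Distance 1: 1, 3.
Distance 2: 5.
Distance 3: 2.
Distance 4: 7, 9.
Distance 5: 8, 10.
Distance 6: 6 — contains 6.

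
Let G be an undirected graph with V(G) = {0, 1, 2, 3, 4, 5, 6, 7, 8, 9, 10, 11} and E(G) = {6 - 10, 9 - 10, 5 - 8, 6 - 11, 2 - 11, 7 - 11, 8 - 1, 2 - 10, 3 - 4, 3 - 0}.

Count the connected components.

3

From 0: component {0, 3, 4}.
From 1: component {1, 5, 8}.
From 2: component {2, 6, 7, 9, 10, 11}.
That's 3 components.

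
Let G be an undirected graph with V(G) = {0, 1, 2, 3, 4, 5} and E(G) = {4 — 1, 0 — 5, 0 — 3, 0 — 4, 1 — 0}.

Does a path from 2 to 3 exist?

2 has no edges, so nothing is reachable from it.

No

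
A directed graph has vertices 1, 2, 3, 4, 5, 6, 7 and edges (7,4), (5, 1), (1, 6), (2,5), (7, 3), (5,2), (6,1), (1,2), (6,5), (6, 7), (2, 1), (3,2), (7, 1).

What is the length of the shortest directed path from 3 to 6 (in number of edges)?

Distance 0: 3.
Distance 1: 2.
Distance 2: 1, 5.
Distance 3: 6 — contains 6.

3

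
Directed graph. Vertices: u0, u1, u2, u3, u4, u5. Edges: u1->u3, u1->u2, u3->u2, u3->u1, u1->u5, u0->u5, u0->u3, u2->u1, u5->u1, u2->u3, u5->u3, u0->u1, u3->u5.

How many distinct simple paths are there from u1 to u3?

u1→u2→u3
u1→u3
u1→u5→u3

3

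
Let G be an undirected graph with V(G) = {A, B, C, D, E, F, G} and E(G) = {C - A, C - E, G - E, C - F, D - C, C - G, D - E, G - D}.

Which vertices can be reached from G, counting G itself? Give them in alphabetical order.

Start at G.
Its neighbours: C, D, E.
Then their neighbours: A, F.
Nothing further is reachable.

A, C, D, E, F, G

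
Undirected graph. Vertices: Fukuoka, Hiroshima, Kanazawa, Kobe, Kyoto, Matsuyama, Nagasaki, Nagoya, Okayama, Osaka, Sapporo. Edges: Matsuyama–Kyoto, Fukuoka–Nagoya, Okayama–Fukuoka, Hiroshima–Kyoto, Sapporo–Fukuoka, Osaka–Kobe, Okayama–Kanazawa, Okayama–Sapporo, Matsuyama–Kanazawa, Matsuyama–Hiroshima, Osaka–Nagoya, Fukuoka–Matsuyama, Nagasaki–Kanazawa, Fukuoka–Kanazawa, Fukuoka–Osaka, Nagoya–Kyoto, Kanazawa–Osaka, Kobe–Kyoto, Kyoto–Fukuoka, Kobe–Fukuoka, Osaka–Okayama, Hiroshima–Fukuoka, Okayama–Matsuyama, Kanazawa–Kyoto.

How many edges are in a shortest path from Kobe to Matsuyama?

Distance 0: Kobe.
Distance 1: Fukuoka, Kyoto, Osaka.
Distance 2: Hiroshima, Kanazawa, Matsuyama, Nagoya, Okayama, Sapporo — contains Matsuyama.

2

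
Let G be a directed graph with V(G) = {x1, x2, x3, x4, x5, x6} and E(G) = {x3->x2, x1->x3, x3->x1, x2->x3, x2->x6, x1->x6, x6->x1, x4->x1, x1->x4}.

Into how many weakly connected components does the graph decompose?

2

From x1: component {x1, x2, x3, x4, x6}.
From x5: component {x5}.
That's 2 components.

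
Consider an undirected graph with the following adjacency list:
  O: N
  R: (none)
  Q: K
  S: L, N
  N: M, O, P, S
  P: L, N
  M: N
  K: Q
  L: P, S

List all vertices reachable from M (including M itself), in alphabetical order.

L, M, N, O, P, S

Start at M.
Its neighbours: N.
Then their neighbours: O, P, S.
Then next layer: L.
Nothing further is reachable.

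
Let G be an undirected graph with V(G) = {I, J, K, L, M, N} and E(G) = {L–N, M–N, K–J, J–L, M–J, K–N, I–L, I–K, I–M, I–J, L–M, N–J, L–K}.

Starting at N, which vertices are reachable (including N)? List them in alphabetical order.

Start at N.
Its neighbours: J, K, L, M.
Then their neighbours: I.
Every vertex is now reached.

I, J, K, L, M, N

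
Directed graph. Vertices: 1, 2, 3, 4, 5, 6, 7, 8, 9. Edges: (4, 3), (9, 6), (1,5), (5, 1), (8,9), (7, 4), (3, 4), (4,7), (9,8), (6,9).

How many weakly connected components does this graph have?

From 1: component {1, 5}.
From 2: component {2}.
From 3: component {3, 4, 7}.
From 6: component {6, 8, 9}.
That's 4 components.

4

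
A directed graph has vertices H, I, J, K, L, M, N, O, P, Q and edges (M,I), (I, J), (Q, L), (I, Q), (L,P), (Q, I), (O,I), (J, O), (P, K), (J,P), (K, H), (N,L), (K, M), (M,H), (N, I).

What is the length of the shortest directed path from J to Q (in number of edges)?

3

Distance 0: J.
Distance 1: O, P.
Distance 2: I, K.
Distance 3: H, M, Q — contains Q.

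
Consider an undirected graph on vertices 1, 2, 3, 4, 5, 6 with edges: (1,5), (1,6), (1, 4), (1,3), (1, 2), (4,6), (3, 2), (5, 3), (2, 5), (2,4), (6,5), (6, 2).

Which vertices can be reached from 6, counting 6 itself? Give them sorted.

Start at 6.
Its neighbours: 1, 2, 4, 5.
Then their neighbours: 3.
Every vertex is now reached.

1, 2, 3, 4, 5, 6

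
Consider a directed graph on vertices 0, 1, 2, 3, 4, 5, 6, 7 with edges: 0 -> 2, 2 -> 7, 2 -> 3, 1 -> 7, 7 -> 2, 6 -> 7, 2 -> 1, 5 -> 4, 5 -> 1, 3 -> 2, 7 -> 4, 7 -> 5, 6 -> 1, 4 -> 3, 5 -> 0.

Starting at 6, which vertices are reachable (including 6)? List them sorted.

Start at 6.
Its neighbours: 1, 7.
Then their neighbours: 2, 4, 5.
Then next layer: 0, 3.
Every vertex is now reached.

0, 1, 2, 3, 4, 5, 6, 7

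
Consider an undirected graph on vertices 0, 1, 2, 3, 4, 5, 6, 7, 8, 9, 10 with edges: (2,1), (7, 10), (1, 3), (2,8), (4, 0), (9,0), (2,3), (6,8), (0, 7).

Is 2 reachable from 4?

Explore from 4.
Distance 1: reach 0.
Distance 2: reach 7, 9.
Distance 3: reach 10.
The search is exhausted without reaching 2; it lies in a different component.

No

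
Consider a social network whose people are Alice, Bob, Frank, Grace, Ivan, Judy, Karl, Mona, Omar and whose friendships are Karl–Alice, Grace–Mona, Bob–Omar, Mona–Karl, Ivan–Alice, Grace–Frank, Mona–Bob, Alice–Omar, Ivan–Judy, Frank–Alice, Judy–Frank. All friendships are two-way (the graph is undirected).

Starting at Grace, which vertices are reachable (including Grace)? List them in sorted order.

Start at Grace.
Its neighbours: Frank, Mona.
Then their neighbours: Alice, Bob, Judy, Karl.
Then next layer: Ivan, Omar.
Every vertex is now reached.

Alice, Bob, Frank, Grace, Ivan, Judy, Karl, Mona, Omar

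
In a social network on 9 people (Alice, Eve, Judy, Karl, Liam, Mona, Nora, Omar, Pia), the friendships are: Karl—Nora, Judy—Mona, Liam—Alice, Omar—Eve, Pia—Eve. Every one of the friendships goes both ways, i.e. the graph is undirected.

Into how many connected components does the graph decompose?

4

From Alice: component {Alice, Liam}.
From Eve: component {Eve, Omar, Pia}.
From Judy: component {Judy, Mona}.
From Karl: component {Karl, Nora}.
That's 4 components.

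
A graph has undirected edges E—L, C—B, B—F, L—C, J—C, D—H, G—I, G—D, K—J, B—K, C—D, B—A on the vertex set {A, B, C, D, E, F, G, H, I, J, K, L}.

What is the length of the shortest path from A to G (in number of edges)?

4

Distance 0: A.
Distance 1: B.
Distance 2: C, F, K.
Distance 3: D, J, L.
Distance 4: E, G, H — contains G.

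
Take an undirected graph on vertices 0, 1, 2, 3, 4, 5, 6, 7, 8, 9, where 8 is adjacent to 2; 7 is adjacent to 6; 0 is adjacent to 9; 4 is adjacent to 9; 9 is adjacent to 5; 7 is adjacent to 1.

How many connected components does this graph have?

4

From 0: component {0, 4, 5, 9}.
From 1: component {1, 6, 7}.
From 2: component {2, 8}.
From 3: component {3}.
That's 4 components.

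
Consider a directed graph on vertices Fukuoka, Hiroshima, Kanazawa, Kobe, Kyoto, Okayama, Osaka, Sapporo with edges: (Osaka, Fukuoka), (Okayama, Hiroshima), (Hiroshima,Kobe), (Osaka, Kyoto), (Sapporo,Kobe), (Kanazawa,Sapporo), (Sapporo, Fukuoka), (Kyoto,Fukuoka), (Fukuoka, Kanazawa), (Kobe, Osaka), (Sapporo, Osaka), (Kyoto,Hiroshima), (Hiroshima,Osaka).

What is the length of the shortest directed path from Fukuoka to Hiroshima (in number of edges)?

5

Distance 0: Fukuoka.
Distance 1: Kanazawa.
Distance 2: Sapporo.
Distance 3: Kobe, Osaka.
Distance 4: Kyoto.
Distance 5: Hiroshima — contains Hiroshima.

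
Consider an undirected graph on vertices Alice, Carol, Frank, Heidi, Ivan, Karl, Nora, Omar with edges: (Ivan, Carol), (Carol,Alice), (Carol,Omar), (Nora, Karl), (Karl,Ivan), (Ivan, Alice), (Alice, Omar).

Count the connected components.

From Alice: component {Alice, Carol, Ivan, Karl, Nora, Omar}.
From Frank: component {Frank}.
From Heidi: component {Heidi}.
That's 3 components.

3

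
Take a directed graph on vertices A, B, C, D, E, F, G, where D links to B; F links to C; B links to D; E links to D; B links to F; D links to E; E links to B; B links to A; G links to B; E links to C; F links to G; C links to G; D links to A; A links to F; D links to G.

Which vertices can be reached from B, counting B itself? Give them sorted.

Start at B.
Its neighbours: A, D, F.
Then their neighbours: C, E, G.
Every vertex is now reached.

A, B, C, D, E, F, G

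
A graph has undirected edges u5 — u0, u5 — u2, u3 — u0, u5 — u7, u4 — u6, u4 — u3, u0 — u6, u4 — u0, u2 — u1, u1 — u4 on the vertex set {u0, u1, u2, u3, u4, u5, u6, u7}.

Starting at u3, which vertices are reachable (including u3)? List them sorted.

u0, u1, u2, u3, u4, u5, u6, u7

Start at u3.
Its neighbours: u0, u4.
Then their neighbours: u1, u5, u6.
Then next layer: u2, u7.
Every vertex is now reached.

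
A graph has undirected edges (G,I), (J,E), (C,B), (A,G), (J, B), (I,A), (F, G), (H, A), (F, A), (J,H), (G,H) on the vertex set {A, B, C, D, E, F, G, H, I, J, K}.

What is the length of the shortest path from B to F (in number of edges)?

4

Distance 0: B.
Distance 1: C, J.
Distance 2: E, H.
Distance 3: A, G.
Distance 4: F, I — contains F.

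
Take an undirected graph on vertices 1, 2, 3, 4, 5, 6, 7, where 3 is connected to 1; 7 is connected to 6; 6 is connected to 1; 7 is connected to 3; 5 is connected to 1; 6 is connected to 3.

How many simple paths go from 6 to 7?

6–1–3–7
6–3–7
6–7

3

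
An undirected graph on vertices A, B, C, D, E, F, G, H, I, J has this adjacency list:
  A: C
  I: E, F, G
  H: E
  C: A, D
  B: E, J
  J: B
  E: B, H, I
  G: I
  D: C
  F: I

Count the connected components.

2

From A: component {A, C, D}.
From B: component {B, E, F, G, H, I, J}.
That's 2 components.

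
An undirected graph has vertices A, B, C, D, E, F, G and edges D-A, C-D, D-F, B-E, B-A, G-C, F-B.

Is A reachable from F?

Yes

Explore from F.
Distance 1: reach B, D.
Distance 2: reach A, C, E.
Found A.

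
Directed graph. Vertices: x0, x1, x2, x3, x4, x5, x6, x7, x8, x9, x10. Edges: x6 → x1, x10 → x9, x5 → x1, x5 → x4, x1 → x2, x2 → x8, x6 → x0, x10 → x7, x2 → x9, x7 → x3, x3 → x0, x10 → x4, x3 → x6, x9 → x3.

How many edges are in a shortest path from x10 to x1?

Distance 0: x10.
Distance 1: x4, x7, x9.
Distance 2: x3.
Distance 3: x0, x6.
Distance 4: x1 — contains x1.

4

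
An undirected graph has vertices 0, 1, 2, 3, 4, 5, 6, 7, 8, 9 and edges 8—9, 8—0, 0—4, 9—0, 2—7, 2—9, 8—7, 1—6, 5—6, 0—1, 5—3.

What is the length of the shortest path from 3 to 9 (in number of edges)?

5

Distance 0: 3.
Distance 1: 5.
Distance 2: 6.
Distance 3: 1.
Distance 4: 0.
Distance 5: 4, 8, 9 — contains 9.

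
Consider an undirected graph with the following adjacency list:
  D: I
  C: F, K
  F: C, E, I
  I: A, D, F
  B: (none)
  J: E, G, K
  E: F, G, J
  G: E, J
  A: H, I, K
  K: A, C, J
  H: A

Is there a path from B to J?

B has no edges, so nothing is reachable from it.

No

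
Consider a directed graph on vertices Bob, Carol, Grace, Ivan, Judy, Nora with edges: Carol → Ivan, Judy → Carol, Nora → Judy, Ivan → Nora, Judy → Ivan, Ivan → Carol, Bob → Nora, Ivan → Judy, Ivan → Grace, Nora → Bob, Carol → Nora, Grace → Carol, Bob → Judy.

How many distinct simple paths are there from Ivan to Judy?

Ivan→Carol→Nora→Bob→Judy
Ivan→Carol→Nora→Judy
Ivan→Grace→Carol→Nora→Bob→Judy
Ivan→Grace→Carol→Nora→Judy
Ivan→Judy
Ivan→Nora→Bob→Judy
Ivan→Nora→Judy

7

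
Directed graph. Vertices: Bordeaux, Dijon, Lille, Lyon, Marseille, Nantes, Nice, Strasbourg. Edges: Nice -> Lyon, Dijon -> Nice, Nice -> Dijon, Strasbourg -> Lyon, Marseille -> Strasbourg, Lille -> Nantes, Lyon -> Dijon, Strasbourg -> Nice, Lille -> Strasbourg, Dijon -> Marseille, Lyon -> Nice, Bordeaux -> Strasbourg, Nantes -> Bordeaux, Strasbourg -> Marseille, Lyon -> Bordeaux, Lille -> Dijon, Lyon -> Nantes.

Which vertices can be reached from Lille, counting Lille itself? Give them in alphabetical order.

Bordeaux, Dijon, Lille, Lyon, Marseille, Nantes, Nice, Strasbourg

Start at Lille.
Its neighbours: Dijon, Nantes, Strasbourg.
Then their neighbours: Bordeaux, Lyon, Marseille, Nice.
Every vertex is now reached.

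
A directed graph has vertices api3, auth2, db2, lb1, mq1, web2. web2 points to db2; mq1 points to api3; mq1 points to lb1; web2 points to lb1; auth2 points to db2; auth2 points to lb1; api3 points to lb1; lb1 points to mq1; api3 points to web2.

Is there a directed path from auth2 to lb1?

Explore from auth2.
Distance 1: reach db2, lb1.
Found lb1.

Yes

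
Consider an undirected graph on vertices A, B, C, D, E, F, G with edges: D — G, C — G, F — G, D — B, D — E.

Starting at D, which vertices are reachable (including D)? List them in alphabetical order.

B, C, D, E, F, G

Start at D.
Its neighbours: B, E, G.
Then their neighbours: C, F.
Nothing further is reachable.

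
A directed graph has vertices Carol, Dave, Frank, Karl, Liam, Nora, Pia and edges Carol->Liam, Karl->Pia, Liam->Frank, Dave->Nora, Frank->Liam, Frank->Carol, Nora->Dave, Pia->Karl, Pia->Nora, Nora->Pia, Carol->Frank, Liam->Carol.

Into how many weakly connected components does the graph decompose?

2

From Carol: component {Carol, Frank, Liam}.
From Dave: component {Dave, Karl, Nora, Pia}.
That's 2 components.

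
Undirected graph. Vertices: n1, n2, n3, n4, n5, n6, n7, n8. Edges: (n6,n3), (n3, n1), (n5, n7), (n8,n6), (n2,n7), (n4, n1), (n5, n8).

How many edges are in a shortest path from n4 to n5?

Distance 0: n4.
Distance 1: n1.
Distance 2: n3.
Distance 3: n6.
Distance 4: n8.
Distance 5: n5 — contains n5.

5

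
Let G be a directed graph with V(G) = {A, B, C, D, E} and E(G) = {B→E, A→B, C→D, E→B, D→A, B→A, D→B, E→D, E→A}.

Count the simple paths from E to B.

4

E→A→B
E→B
E→D→A→B
E→D→B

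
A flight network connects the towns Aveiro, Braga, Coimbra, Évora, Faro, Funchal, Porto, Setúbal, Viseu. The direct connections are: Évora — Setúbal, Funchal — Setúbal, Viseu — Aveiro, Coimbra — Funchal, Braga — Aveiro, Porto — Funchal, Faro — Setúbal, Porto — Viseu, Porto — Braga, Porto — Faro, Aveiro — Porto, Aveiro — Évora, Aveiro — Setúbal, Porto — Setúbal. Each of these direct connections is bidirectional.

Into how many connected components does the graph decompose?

1

From Aveiro: component {Aveiro, Braga, Coimbra, Évora, Faro, Funchal, Porto, Setúbal, Viseu}.
That's 1 component.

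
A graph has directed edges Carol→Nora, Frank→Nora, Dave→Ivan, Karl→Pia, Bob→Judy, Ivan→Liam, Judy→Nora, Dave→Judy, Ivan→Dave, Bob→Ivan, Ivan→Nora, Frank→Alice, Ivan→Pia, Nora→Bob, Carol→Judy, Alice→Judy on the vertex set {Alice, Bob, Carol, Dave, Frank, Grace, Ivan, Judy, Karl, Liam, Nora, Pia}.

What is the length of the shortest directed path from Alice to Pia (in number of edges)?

Distance 0: Alice.
Distance 1: Judy.
Distance 2: Nora.
Distance 3: Bob.
Distance 4: Ivan.
Distance 5: Dave, Liam, Pia — contains Pia.

5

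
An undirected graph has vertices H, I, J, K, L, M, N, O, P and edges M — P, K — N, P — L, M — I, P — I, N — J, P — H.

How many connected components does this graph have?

3

From H: component {H, I, L, M, P}.
From J: component {J, K, N}.
From O: component {O}.
That's 3 components.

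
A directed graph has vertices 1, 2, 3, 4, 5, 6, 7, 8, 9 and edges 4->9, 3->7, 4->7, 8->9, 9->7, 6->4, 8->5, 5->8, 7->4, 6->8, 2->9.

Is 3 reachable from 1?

No

1 has no outgoing edges, so nothing is reachable from it.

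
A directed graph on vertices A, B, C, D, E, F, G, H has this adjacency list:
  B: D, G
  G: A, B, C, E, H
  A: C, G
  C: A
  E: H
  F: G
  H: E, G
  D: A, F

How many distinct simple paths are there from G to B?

G→B

1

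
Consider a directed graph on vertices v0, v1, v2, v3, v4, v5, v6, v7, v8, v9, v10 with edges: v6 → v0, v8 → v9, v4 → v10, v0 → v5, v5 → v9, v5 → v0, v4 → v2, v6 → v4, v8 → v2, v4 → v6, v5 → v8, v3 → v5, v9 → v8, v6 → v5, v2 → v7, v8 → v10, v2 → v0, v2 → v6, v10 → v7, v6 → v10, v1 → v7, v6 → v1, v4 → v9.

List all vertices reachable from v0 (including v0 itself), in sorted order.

v0, v1, v2, v4, v5, v6, v7, v8, v9, v10

Start at v0.
Its neighbours: v5.
Then their neighbours: v8, v9.
Then next layer: v2, v10.
Then next layer: v6, v7.
Then next layer: v1, v4.
Nothing further is reachable.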